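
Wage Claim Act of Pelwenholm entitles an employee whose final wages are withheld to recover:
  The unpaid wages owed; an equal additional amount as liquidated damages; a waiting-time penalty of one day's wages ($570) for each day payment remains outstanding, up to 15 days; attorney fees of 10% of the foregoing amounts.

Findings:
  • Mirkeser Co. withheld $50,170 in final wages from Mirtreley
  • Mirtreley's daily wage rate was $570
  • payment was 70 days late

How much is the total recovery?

Liquidated damages (equal amount): $50,170
Penalty days: min(70, 15) = 15
Waiting-time penalty: 15 × $570 = $8,550
Subtotal: $50,170 + $50,170 + $8,550 = $108,890
Attorney fees: 10% of $108,890 = $10,889
Total award: $108,890 + $10,889 = $119,779

$119,779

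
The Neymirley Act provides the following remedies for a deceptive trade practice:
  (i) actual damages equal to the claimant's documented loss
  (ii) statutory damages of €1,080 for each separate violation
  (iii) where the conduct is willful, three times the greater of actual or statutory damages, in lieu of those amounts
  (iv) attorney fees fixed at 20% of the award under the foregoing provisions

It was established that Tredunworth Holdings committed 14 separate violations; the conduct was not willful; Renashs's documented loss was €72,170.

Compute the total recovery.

Statutory damages: 14 × €1,080 = €15,120
Conduct not willful: the in-lieu enhancement does not apply.
Actual plus statutory damages: €72,170 + €15,120 = €87,290
Attorney fees: 20% of €87,290 = €17,458
Total recovery: €87,290 + €17,458 = €104,748

Total recovery: €104,748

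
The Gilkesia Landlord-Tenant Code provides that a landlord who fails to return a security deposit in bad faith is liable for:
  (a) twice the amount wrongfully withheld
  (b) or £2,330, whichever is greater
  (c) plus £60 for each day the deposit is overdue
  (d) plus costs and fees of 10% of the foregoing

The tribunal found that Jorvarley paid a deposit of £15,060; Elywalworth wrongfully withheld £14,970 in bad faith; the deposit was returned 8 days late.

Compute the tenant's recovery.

Doubled: 2 × £14,970 = £29,940
Minimum £2,330: £29,940 meets the minimum, no increase.
Late-return penalty: 8 × £60 = £480
Damages plus late penalty: £29,940 + £480 = £30,420
Costs and fees: 10% of £30,420 = £3,042
Total recovery: £30,420 + £3,042 = £33,462

£33,462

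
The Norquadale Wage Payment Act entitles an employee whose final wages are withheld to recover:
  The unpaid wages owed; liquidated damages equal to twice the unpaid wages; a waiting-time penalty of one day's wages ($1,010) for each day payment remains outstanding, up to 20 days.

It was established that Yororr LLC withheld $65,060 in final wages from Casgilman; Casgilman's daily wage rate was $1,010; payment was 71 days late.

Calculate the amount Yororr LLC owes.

Doubled: 2 × $65,060 = $130,120
Penalty days: min(71, 20) = 20
Waiting-time penalty: 20 × $1,010 = $20,200
Total award: $65,060 + $130,120 + $20,200 = $215,380

Total award: $215,380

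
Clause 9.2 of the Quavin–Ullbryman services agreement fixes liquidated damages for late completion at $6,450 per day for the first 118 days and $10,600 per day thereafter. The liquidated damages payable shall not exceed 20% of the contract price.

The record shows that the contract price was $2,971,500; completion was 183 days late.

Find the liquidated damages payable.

$594,300

First 118 days: 118 × $6,450 = $761,100
Remaining days: (183 − 118) × $10,600 = $689,000
Accrued per-day damages: $761,100 + $689,000 = $1,450,100
Cap: 20% of $2,971,500 = $594,300
Cap at $594,300: $1,450,100 exceeds the cap → $594,300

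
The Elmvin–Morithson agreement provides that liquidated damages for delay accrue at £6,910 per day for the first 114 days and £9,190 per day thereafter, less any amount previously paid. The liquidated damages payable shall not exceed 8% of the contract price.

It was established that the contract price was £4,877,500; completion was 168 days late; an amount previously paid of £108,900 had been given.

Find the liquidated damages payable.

First 114 days: 114 × £6,910 = £787,740
Remaining days: (168 − 114) × £9,190 = £496,260
Accrued per-day damages: £787,740 + £496,260 = £1,284,000
Less amount previously paid: £1,284,000 − £108,900 = £1,175,100
Cap: 8% of £4,877,500 = £390,200
Cap at £390,200: £1,175,100 exceeds the cap → £390,200

£390,200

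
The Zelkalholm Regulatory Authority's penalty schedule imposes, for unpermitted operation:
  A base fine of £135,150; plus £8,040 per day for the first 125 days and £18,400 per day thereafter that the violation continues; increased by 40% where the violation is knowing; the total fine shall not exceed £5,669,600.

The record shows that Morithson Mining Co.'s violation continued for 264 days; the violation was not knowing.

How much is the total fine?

Civil penalty: £3,697,750

First 125 days: 125 × £8,040 = £1,005,000
Remaining days: (264 − 125) × £18,400 = £2,557,600
Per-day component: £1,005,000 + £2,557,600 = £3,562,600
Base plus per-day: £135,150 + £3,562,600 = £3,697,750
The violation was not knowing: no 40% increase.
Cap at £5,669,600: £3,697,750 is within the cap, no reduction.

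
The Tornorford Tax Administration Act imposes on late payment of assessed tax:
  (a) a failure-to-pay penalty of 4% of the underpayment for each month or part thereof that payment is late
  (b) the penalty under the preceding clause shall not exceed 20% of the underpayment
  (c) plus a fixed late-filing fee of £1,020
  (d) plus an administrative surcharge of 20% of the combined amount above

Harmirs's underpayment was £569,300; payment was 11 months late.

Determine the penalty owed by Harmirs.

Accrued rate: 4% × 11 = 44%, capped at 20% → 20%
Failure-to-pay penalty: 20% of £569,300 = £113,860
Penalty before surcharge: £113,860 + £1,020 = £114,880
Administrative surcharge: 20% of £114,880 = £22,976
Total penalty: £114,880 + £22,976 = £137,856

Penalty: £137,856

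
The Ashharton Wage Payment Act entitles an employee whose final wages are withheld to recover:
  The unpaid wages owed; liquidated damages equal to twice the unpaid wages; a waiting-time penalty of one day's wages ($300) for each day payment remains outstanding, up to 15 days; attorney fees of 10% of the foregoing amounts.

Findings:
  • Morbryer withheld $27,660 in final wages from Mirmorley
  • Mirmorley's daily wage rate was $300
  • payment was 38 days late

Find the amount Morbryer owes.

$96,228

Doubled: 2 × $27,660 = $55,320
Penalty days: min(38, 15) = 15
Waiting-time penalty: 15 × $300 = $4,500
Subtotal: $27,660 + $55,320 + $4,500 = $87,480
Attorney fees: 10% of $87,480 = $8,748
Total award: $87,480 + $8,748 = $96,228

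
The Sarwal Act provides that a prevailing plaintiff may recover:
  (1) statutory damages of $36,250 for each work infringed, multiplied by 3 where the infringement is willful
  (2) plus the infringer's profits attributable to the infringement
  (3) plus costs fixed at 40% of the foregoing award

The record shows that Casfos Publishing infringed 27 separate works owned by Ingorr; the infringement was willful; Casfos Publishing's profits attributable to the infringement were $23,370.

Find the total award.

$4,143,468

Statutory damages: 27 × $36,250 = $978,750
Trebled: 3 × $978,750 = $2,936,250
Combined award: $2,936,250 + $23,370 = $2,959,620
Costs: 40% of $2,959,620 = $1,183,848
Award plus costs: $2,959,620 + $1,183,848 = $4,143,468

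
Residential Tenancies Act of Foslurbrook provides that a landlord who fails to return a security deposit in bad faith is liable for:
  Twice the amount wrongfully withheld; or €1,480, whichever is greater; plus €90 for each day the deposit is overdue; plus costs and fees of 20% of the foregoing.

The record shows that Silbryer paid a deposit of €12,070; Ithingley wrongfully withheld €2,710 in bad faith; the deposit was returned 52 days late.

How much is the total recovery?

€12,120

Doubled: 2 × €2,710 = €5,420
Minimum €1,480: €5,420 meets the minimum, no increase.
Late-return penalty: 52 × €90 = €4,680
Damages plus late penalty: €5,420 + €4,680 = €10,100
Costs and fees: 20% of €10,100 = €2,020
Total recovery: €10,100 + €2,020 = €12,120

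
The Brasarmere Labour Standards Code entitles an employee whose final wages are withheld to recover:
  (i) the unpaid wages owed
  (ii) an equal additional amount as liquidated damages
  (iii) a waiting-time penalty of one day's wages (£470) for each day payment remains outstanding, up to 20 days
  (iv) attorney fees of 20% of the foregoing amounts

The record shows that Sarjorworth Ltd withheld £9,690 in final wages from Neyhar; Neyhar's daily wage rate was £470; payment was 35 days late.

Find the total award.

£34,536

Liquidated damages (equal amount): £9,690
Penalty days: min(35, 20) = 20
Waiting-time penalty: 20 × £470 = £9,400
Subtotal: £9,690 + £9,690 + £9,400 = £28,780
Attorney fees: 20% of £28,780 = £5,756
Total award: £28,780 + £5,756 = £34,536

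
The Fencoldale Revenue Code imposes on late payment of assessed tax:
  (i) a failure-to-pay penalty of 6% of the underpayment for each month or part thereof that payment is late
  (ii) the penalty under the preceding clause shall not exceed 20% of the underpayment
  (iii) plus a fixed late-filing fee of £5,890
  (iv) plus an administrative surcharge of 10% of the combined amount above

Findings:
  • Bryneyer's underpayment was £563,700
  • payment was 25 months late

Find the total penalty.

Accrued rate: 6% × 25 = 150%, capped at 20% → 20%
Failure-to-pay penalty: 20% of £563,700 = £112,740
Penalty before surcharge: £112,740 + £5,890 = £118,630
Administrative surcharge: 10% of £118,630 = £11,863
Total penalty: £118,630 + £11,863 = £130,493

Penalty: £130,493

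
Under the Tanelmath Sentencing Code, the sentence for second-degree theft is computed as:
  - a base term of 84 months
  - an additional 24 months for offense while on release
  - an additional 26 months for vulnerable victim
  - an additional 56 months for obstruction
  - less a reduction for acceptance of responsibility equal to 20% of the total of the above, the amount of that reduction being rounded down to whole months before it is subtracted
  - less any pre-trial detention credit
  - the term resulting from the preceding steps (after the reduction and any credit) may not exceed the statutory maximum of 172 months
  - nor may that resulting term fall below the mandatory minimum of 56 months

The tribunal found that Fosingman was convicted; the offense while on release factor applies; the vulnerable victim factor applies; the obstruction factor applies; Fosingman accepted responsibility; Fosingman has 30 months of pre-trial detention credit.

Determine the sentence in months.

Offense while on release enhancement: +24 months
Vulnerable victim enhancement: +26 months
Obstruction enhancement: +56 months
Adjusted term: 84 months + 24 months + 26 months + 56 months = 190 months
Acceptance of responsibility reduction: 20% of 190 months = 38 months (rounded down)
After reduction: 190 − 38 = 152 months
Less pre-trial detention credit: 152 months − 30 months = 122 months
Cap at 172 months: 122 months is within the cap, no reduction.
Minimum 56 months: 122 months meets the minimum, no increase.

122 months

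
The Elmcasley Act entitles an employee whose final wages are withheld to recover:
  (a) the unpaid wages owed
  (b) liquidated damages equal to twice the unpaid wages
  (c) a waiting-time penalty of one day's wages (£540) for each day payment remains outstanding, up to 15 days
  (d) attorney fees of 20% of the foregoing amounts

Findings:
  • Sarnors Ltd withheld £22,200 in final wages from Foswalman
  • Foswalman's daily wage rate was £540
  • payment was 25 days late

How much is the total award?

Doubled: 2 × £22,200 = £44,400
Penalty days: min(25, 15) = 15
Waiting-time penalty: 15 × £540 = £8,100
Subtotal: £22,200 + £44,400 + £8,100 = £74,700
Attorney fees: 20% of £74,700 = £14,940
Total award: £74,700 + £14,940 = £89,640

£89,640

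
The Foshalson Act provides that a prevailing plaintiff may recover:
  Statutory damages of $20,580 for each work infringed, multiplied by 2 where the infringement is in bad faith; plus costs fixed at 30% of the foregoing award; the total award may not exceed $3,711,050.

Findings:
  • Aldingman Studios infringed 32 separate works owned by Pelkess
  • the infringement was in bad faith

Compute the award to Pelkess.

Statutory damages: 32 × $20,580 = $658,560
Doubled: 2 × $658,560 = $1,317,120
Costs: 30% of $1,317,120 = $395,136
Award plus costs: $1,317,120 + $395,136 = $1,712,256
Cap at $3,711,050: $1,712,256 is within the cap, no reduction.

$1,712,256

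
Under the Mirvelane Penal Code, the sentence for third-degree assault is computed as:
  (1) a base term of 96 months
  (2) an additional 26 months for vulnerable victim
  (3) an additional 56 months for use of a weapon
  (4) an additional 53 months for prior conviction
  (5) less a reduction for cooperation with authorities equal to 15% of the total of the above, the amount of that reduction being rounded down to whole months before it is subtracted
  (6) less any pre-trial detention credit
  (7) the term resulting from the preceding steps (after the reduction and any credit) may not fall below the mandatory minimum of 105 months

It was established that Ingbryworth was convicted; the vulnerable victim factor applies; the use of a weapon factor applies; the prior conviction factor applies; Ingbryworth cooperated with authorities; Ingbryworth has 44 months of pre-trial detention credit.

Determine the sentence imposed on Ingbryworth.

Sentence: 153 months

Vulnerable victim enhancement: +26 months
Use of a weapon enhancement: +56 months
Prior conviction enhancement: +53 months
Adjusted term: 96 months + 26 months + 56 months + 53 months = 231 months
Cooperation with authorities reduction: 15% of 231 months = 34 months (rounded down)
After reduction: 231 − 34 = 197 months
Less pre-trial detention credit: 197 months − 44 months = 153 months
Minimum 105 months: 153 months meets the minimum, no increase.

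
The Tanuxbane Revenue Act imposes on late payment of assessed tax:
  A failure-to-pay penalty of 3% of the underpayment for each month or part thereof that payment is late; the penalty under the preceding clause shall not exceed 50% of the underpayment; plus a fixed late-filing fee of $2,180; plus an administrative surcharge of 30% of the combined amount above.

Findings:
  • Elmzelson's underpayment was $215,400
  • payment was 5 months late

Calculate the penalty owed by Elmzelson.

Penalty: $44,837

Accrued rate: 3% × 5 = 15%, capped at 50% → 15%
Failure-to-pay penalty: 15% of $215,400 = $32,310
Penalty before surcharge: $32,310 + $2,180 = $34,490
Administrative surcharge: 30% of $34,490 = $10,347
Total penalty: $34,490 + $10,347 = $44,837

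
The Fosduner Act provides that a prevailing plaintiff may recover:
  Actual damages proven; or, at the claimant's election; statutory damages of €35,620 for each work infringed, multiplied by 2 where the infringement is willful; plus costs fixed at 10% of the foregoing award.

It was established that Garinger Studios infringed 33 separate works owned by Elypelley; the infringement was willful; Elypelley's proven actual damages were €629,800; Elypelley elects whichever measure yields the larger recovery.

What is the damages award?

Award: €2,586,012

Statutory damages: 33 × €35,620 = €1,175,460
Doubled: 2 × €1,175,460 = €2,350,920
Greater of actual damages (€629,800) or enhanced statutory damages (€2,350,920): €2,350,920
Costs: 10% of €2,350,920 = €235,092
Award plus costs: €2,350,920 + €235,092 = €2,586,012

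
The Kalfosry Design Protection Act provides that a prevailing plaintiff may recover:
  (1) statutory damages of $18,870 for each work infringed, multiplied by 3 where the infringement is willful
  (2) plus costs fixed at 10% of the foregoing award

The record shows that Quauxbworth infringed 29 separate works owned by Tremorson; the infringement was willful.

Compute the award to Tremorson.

$1,805,859

Statutory damages: 29 × $18,870 = $547,230
Trebled: 3 × $547,230 = $1,641,690
Costs: 10% of $1,641,690 = $164,169
Award plus costs: $1,641,690 + $164,169 = $1,805,859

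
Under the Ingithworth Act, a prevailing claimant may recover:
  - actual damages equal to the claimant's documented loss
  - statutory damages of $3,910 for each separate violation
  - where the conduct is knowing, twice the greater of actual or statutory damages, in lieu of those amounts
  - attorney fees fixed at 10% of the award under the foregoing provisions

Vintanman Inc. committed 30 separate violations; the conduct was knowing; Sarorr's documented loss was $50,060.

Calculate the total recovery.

$258,060

Statutory damages: 30 × $3,910 = $117,300
Greater of actual damages ($50,060) or statutory damages ($117,300): $117,300
Doubled: 2 × $117,300 = $234,600
Attorney fees: 10% of $234,600 = $23,460
Total recovery: $234,600 + $23,460 = $258,060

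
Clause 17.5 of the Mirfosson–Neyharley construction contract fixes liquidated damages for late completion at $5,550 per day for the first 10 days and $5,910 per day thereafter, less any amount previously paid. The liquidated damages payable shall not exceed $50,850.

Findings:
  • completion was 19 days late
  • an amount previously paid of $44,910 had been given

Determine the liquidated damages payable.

First 10 days: 10 × $5,550 = $55,500
Remaining days: (19 − 10) × $5,910 = $53,190
Accrued per-day damages: $55,500 + $53,190 = $108,690
Less amount previously paid: $108,690 − $44,910 = $63,780
Cap at $50,850: $63,780 exceeds the cap → $50,850

$50,850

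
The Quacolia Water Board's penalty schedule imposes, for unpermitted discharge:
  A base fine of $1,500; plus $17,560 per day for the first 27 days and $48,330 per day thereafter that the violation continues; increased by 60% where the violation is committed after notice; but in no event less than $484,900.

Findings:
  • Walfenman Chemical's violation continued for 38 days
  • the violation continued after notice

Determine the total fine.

$1,611,600

First 27 days: 27 × $17,560 = $474,120
Remaining days: (38 − 27) × $48,330 = $531,630
Per-day component: $474,120 + $531,630 = $1,005,750
Base plus per-day: $1,500 + $1,005,750 = $1,007,250
Enhancement: 60% of $1,007,250 = $604,350
Enhanced fine: $1,007,250 + $604,350 = $1,611,600
Minimum $484,900: $1,611,600 meets the minimum, no increase.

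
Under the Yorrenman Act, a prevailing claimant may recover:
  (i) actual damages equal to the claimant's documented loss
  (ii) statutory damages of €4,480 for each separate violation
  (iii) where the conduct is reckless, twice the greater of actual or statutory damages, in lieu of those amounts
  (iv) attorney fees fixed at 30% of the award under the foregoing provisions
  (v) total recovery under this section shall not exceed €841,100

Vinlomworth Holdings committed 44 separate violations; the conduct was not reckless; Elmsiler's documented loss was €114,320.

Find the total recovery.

€404,872

Statutory damages: 44 × €4,480 = €197,120
Conduct not reckless: the in-lieu enhancement does not apply.
Actual plus statutory damages: €114,320 + €197,120 = €311,440
Attorney fees: 30% of €311,440 = €93,432
Total before cap: €311,440 + €93,432 = €404,872
Cap at €841,100: €404,872 is within the cap, no reduction.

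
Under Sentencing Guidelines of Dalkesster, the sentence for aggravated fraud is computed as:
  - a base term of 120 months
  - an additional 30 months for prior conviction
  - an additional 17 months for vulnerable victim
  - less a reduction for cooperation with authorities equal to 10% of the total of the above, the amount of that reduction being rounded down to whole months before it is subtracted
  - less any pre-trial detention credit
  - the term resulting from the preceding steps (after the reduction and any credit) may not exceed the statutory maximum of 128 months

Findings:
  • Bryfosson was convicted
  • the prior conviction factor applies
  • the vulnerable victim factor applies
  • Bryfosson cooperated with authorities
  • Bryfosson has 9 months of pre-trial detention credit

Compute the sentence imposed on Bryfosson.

128 months

Prior conviction enhancement: +30 months
Vulnerable victim enhancement: +17 months
Adjusted term: 120 months + 30 months + 17 months = 167 months
Cooperation with authorities reduction: 10% of 167 months = 16 months (rounded down)
After reduction: 167 − 16 = 151 months
Less pre-trial detention credit: 151 months − 9 months = 142 months
Cap at 128 months: 142 months exceeds the cap → 128 months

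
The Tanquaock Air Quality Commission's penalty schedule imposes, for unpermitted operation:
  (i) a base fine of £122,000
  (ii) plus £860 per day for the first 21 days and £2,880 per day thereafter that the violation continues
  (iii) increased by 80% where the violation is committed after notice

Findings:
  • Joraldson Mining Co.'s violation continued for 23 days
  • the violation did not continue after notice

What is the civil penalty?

First 21 days: 21 × £860 = £18,060
Remaining days: (23 − 21) × £2,880 = £5,760
Per-day component: £18,060 + £5,760 = £23,820
Base plus per-day: £122,000 + £23,820 = £145,820
The violation did not continue after notice: no 80% increase.

£145,820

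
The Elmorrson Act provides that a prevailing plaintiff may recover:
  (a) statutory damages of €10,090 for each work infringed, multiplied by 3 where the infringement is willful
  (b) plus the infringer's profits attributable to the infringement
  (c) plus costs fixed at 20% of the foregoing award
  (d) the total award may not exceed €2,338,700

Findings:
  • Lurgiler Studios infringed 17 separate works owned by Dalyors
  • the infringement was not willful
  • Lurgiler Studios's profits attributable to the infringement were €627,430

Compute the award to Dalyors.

€958,752

Statutory damages: 17 × €10,090 = €171,530
Infringement not willful: no ×3 enhancement.
Combined award: €171,530 + €627,430 = €798,960
Costs: 20% of €798,960 = €159,792
Award plus costs: €798,960 + €159,792 = €958,752
Cap at €2,338,700: €958,752 is within the cap, no reduction.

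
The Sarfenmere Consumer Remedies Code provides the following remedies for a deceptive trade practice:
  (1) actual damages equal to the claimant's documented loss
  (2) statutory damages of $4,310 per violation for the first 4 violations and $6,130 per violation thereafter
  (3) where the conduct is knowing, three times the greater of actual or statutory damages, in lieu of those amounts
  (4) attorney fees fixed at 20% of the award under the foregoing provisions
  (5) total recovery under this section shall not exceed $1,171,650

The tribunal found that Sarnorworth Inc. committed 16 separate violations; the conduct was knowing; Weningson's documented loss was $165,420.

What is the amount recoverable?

$595,512

First 4 violations: 4 × $4,310 = $17,240
Remaining violations: (16 − 4) × $6,130 = $73,560
Statutory damages: $17,240 + $73,560 = $90,800
Greater of actual damages ($165,420) or statutory damages ($90,800): $165,420
Trebled: 3 × $165,420 = $496,260
Attorney fees: 20% of $496,260 = $99,252
Total before cap: $496,260 + $99,252 = $595,512
Cap at $1,171,650: $595,512 is within the cap, no reduction.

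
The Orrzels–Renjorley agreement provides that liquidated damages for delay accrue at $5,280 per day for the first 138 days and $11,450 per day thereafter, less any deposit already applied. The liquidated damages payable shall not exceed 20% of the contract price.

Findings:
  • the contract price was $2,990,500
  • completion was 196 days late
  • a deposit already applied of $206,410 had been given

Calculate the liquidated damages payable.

Liquidated damages: $598,100

First 138 days: 138 × $5,280 = $728,640
Remaining days: (196 − 138) × $11,450 = $664,100
Accrued per-day damages: $728,640 + $664,100 = $1,392,740
Less deposit already applied: $1,392,740 − $206,410 = $1,186,330
Cap: 20% of $2,990,500 = $598,100
Cap at $598,100: $1,186,330 exceeds the cap → $598,100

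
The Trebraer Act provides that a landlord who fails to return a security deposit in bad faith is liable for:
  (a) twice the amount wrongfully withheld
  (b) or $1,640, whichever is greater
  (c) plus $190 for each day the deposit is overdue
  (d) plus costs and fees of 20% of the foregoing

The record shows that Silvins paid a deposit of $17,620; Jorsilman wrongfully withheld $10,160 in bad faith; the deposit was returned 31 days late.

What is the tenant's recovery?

$31,452

Doubled: 2 × $10,160 = $20,320
Minimum $1,640: $20,320 meets the minimum, no increase.
Late-return penalty: 31 × $190 = $5,890
Damages plus late penalty: $20,320 + $5,890 = $26,210
Costs and fees: 20% of $26,210 = $5,242
Total recovery: $26,210 + $5,242 = $31,452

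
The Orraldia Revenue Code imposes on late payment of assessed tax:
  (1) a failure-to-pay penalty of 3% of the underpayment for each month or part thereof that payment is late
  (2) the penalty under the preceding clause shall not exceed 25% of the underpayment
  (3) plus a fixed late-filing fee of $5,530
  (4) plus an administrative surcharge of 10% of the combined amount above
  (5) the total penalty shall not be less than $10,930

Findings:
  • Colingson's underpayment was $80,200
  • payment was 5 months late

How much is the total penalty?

Penalty: $19,316

Accrued rate: 3% × 5 = 15%, capped at 25% → 15%
Failure-to-pay penalty: 15% of $80,200 = $12,030
Penalty before surcharge: $12,030 + $5,530 = $17,560
Administrative surcharge: 10% of $17,560 = $1,756
Total penalty: $17,560 + $1,756 = $19,316
Minimum $10,930: $19,316 meets the minimum, no increase.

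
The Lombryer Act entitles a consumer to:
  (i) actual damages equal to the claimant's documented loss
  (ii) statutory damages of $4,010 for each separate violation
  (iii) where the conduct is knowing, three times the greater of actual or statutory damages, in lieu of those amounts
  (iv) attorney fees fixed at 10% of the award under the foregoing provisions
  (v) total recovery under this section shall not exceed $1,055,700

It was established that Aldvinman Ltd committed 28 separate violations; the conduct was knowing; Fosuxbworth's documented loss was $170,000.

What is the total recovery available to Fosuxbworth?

Total recovery: $561,000

Statutory damages: 28 × $4,010 = $112,280
Greater of actual damages ($170,000) or statutory damages ($112,280): $170,000
Trebled: 3 × $170,000 = $510,000
Attorney fees: 10% of $510,000 = $51,000
Total before cap: $510,000 + $51,000 = $561,000
Cap at $1,055,700: $561,000 is within the cap, no reduction.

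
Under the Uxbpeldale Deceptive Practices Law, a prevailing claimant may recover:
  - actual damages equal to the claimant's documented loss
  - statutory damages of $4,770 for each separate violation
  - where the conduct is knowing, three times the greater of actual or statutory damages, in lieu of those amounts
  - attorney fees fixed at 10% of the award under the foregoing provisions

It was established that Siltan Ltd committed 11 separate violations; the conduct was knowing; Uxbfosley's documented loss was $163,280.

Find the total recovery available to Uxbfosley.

Statutory damages: 11 × $4,770 = $52,470
Greater of actual damages ($163,280) or statutory damages ($52,470): $163,280
Trebled: 3 × $163,280 = $489,840
Attorney fees: 10% of $489,840 = $48,984
Total recovery: $489,840 + $48,984 = $538,824

Total recovery: $538,824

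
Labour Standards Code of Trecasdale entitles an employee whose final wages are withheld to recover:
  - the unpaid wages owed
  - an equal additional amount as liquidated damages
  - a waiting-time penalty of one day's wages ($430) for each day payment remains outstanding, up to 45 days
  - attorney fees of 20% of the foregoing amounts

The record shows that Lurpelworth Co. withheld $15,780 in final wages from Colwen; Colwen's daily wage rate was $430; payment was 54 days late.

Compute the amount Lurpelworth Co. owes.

Liquidated damages (equal amount): $15,780
Penalty days: min(54, 45) = 45
Waiting-time penalty: 45 × $430 = $19,350
Subtotal: $15,780 + $15,780 + $19,350 = $50,910
Attorney fees: 20% of $50,910 = $10,182
Total award: $50,910 + $10,182 = $61,092

Total award: $61,092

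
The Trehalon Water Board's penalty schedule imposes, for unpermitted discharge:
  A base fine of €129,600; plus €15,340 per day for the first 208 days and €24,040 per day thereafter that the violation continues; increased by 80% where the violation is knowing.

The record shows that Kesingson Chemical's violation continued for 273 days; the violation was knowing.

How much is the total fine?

€8,789,256

First 208 days: 208 × €15,340 = €3,190,720
Remaining days: (273 − 208) × €24,040 = €1,562,600
Per-day component: €3,190,720 + €1,562,600 = €4,753,320
Base plus per-day: €129,600 + €4,753,320 = €4,882,920
Enhancement: 80% of €4,882,920 = €3,906,336
Enhanced fine: €4,882,920 + €3,906,336 = €8,789,256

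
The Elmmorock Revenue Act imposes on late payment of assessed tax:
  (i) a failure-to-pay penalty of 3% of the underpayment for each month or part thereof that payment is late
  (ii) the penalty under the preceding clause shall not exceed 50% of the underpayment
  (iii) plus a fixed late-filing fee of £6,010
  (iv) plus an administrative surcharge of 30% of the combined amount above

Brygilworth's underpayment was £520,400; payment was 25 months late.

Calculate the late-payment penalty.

£346,073

Accrued rate: 3% × 25 = 75%, capped at 50% → 50%
Failure-to-pay penalty: 50% of £520,400 = £260,200
Penalty before surcharge: £260,200 + £6,010 = £266,210
Administrative surcharge: 30% of £266,210 = £79,863
Total penalty: £266,210 + £79,863 = £346,073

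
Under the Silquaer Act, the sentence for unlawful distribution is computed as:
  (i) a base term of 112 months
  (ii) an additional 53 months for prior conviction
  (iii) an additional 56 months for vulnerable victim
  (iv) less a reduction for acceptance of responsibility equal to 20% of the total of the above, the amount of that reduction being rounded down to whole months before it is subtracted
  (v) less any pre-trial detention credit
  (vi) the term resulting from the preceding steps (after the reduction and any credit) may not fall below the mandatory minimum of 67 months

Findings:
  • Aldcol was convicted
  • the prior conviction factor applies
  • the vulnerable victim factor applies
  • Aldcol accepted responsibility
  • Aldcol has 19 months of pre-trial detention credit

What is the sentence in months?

158 months

Prior conviction enhancement: +53 months
Vulnerable victim enhancement: +56 months
Adjusted term: 112 months + 53 months + 56 months = 221 months
Acceptance of responsibility reduction: 20% of 221 months = 44 months (rounded down)
After reduction: 221 − 44 = 177 months
Less pre-trial detention credit: 177 months − 19 months = 158 months
Minimum 67 months: 158 months meets the minimum, no increase.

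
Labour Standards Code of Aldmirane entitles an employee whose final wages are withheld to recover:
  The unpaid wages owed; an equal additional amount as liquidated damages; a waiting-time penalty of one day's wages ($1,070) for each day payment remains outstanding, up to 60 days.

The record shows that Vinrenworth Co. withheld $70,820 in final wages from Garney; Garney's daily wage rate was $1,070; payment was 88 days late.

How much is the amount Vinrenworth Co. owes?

Liquidated damages (equal amount): $70,820
Penalty days: min(88, 60) = 60
Waiting-time penalty: 60 × $1,070 = $64,200
Total award: $70,820 + $70,820 + $64,200 = $205,840

$205,840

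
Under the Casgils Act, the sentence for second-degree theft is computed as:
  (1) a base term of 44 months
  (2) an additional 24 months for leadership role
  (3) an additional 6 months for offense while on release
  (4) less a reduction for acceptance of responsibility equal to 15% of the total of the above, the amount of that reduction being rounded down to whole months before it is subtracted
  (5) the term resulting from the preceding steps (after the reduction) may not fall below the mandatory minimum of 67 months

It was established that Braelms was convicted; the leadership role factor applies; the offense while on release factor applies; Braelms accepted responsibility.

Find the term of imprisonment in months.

Leadership role enhancement: +24 months
Offense while on release enhancement: +6 months
Adjusted term: 44 months + 24 months + 6 months = 74 months
Acceptance of responsibility reduction: 15% of 74 months = 11 months (rounded down)
After reduction: 74 − 11 = 63 months
Minimum 67 months: 63 months is below the minimum → 67 months

Sentence: 67 months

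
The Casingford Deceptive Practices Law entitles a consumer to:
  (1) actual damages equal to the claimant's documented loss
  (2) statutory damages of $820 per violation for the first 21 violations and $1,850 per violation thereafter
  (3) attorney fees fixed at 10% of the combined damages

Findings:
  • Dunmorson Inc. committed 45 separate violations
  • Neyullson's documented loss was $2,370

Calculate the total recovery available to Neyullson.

$70,389

First 21 violations: 21 × $820 = $17,220
Remaining violations: (45 − 21) × $1,850 = $44,400
Statutory damages: $17,220 + $44,400 = $61,620
Combined damages: $2,370 + $61,620 = $63,990
Attorney fees: 10% of $63,990 = $6,399
Total recovery: $63,990 + $6,399 = $70,389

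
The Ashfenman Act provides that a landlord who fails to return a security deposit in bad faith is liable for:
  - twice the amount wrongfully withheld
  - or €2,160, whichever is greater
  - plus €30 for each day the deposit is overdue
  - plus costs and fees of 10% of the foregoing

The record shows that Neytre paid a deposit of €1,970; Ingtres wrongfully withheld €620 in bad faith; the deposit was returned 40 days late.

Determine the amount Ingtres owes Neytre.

Doubled: 2 × €620 = €1,240
Minimum €2,160: €1,240 is below the minimum → €2,160
Late-return penalty: 40 × €30 = €1,200
Damages plus late penalty: €2,160 + €1,200 = €3,360
Costs and fees: 10% of €3,360 = €336
Total recovery: €3,360 + €336 = €3,696

€3,696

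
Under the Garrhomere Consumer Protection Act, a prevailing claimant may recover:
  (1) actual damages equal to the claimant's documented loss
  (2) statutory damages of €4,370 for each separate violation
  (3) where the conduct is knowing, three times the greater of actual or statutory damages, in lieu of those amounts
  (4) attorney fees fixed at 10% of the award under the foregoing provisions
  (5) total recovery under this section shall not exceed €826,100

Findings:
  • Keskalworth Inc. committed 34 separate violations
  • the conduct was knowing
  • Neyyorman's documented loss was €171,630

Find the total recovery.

€566,379

Statutory damages: 34 × €4,370 = €148,580
Greater of actual damages (€171,630) or statutory damages (€148,580): €171,630
Trebled: 3 × €171,630 = €514,890
Attorney fees: 10% of €514,890 = €51,489
Total before cap: €514,890 + €51,489 = €566,379
Cap at €826,100: €566,379 is within the cap, no reduction.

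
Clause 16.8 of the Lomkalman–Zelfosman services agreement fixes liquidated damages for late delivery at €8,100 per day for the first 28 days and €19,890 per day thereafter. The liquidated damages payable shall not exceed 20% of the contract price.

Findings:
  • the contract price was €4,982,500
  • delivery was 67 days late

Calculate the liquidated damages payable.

€996,500

First 28 days: 28 × €8,100 = €226,800
Remaining days: (67 − 28) × €19,890 = €775,710
Accrued per-day damages: €226,800 + €775,710 = €1,002,510
Cap: 20% of €4,982,500 = €996,500
Cap at €996,500: €1,002,510 exceeds the cap → €996,500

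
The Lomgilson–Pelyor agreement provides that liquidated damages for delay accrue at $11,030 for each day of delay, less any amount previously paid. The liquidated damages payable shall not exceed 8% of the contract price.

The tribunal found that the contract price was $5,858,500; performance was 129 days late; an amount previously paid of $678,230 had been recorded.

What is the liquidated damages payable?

$468,680

Per-day damages: 129 × $11,030 = $1,422,870
Less amount previously paid: $1,422,870 − $678,230 = $744,640
Cap: 8% of $5,858,500 = $468,680
Cap at $468,680: $744,640 exceeds the cap → $468,680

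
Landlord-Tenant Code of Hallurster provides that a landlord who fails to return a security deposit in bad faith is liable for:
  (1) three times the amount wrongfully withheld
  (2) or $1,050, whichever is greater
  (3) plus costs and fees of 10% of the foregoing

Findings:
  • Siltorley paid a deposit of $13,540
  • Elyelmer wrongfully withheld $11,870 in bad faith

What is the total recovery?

$39,171

Trebled: 3 × $11,870 = $35,610
Minimum $1,050: $35,610 meets the minimum, no increase.
Costs and fees: 10% of $35,610 = $3,561
Total recovery: $35,610 + $3,561 = $39,171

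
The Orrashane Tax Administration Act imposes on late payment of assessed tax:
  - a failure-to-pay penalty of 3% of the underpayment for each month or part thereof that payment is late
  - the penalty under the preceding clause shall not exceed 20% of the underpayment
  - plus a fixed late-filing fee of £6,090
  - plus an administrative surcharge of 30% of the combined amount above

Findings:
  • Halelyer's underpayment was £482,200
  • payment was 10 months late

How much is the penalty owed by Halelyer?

Accrued rate: 3% × 10 = 30%, capped at 20% → 20%
Failure-to-pay penalty: 20% of £482,200 = £96,440
Penalty before surcharge: £96,440 + £6,090 = £102,530
Administrative surcharge: 30% of £102,530 = £30,759
Total penalty: £102,530 + £30,759 = £133,289

Penalty: £133,289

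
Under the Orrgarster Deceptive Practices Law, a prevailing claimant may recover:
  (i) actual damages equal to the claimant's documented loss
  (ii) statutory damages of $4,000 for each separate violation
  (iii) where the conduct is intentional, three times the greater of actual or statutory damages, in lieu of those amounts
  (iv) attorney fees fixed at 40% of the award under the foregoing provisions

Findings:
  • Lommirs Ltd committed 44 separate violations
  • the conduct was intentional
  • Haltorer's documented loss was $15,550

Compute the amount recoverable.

Statutory damages: 44 × $4,000 = $176,000
Greater of actual damages ($15,550) or statutory damages ($176,000): $176,000
Trebled: 3 × $176,000 = $528,000
Attorney fees: 40% of $528,000 = $211,200
Total recovery: $528,000 + $211,200 = $739,200

$739,200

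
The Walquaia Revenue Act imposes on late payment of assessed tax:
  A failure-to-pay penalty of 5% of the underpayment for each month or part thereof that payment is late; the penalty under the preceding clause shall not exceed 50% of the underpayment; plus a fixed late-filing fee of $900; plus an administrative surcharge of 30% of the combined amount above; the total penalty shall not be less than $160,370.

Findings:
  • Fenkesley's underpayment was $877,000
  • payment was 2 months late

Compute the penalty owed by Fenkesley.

$160,370

Accrued rate: 5% × 2 = 10%, capped at 50% → 10%
Failure-to-pay penalty: 10% of $877,000 = $87,700
Penalty before surcharge: $87,700 + $900 = $88,600
Administrative surcharge: 30% of $88,600 = $26,580
Total penalty: $88,600 + $26,580 = $115,180
Minimum $160,370: $115,180 is below the minimum → $160,370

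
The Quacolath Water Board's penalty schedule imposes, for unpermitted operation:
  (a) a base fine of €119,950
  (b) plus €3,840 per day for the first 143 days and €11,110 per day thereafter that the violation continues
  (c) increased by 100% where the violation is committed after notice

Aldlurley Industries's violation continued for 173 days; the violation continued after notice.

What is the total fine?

€2,004,740

First 143 days: 143 × €3,840 = €549,120
Remaining days: (173 − 143) × €11,110 = €333,300
Per-day component: €549,120 + €333,300 = €882,420
Base plus per-day: €119,950 + €882,420 = €1,002,370
Enhancement: 100% of €1,002,370 = €1,002,370
Enhanced fine: €1,002,370 + €1,002,370 = €2,004,740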